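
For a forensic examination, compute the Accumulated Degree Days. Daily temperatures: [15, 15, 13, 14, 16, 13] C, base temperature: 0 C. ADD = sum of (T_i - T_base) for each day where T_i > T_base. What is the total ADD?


Computing ADD day by day:
Day 1: max(0, 15 - 0) = 15
Day 2: max(0, 15 - 0) = 15
Day 3: max(0, 13 - 0) = 13
Day 4: max(0, 14 - 0) = 14
Day 5: max(0, 16 - 0) = 16
Day 6: max(0, 13 - 0) = 13
Total ADD = 86

86


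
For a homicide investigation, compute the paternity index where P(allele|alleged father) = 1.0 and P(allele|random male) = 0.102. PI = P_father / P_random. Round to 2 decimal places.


Paternity Index calculation:
PI = P(allele|father) / P(allele|random)
PI = 1.0 / 0.102
PI = 9.80

9.80


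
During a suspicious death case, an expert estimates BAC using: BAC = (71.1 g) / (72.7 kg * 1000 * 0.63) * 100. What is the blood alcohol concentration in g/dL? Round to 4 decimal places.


Applying the Widmark formula:
BAC = (dose_g / (body_wt * 1000 * r)) * 100
Denominator = 72.7 * 1000 * 0.63 = 45801
BAC = (71.1 / 45801) * 100
BAC = 0.1552 g/dL

0.1552


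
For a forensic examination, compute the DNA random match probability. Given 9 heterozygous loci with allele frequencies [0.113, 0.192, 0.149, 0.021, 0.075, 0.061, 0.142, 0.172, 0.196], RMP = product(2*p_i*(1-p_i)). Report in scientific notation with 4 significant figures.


Computing RMP for 9 loci:
Locus 1: 2 * 0.113 * 0.887 = 0.200462
Locus 2: 2 * 0.192 * 0.808 = 0.310272
Locus 3: 2 * 0.149 * 0.851 = 0.253598
Locus 4: 2 * 0.021 * 0.979 = 0.041118
Locus 5: 2 * 0.075 * 0.925 = 0.13875
Locus 6: 2 * 0.061 * 0.939 = 0.114558
Locus 7: 2 * 0.142 * 0.858 = 0.243672
Locus 8: 2 * 0.172 * 0.828 = 0.284832
Locus 9: 2 * 0.196 * 0.804 = 0.315168
RMP = 2.255e-07

2.255e-07


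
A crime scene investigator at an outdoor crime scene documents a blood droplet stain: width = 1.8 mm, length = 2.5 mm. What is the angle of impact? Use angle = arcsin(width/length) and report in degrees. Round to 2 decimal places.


Blood spatter impact angle calculation:
width / length = 1.8 / 2.5 = 0.72
angle = arcsin(0.72)
angle = 46.05 degrees

46.05


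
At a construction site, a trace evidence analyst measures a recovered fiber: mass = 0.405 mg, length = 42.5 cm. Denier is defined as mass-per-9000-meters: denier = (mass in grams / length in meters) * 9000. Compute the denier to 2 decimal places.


Denier calculation:
Mass in grams = 0.405 mg / 1000 = 0.000405 g
Length in meters = 42.5 cm / 100 = 0.425 m
Linear density = mass / length = 0.000405 / 0.425 = 0.00095294 g/m
Denier = (g/m) * 9000 = 0.00095294 * 9000 = 8.58

8.58


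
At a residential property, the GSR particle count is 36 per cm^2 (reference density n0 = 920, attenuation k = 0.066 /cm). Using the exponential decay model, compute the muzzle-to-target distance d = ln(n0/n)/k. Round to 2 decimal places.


GSR distance calculation:
n0/n = 920 / 36 = 25.555556
ln(n0/n) = 3.240855
d = 3.240855 / 0.066 = 49.10 cm

49.10


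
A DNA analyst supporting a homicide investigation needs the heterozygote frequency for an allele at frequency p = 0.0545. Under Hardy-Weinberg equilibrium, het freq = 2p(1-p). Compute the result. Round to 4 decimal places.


Hardy-Weinberg heterozygote frequency:
q = 1 - p = 1 - 0.0545 = 0.9455
2pq = 2 * 0.0545 * 0.9455 = 0.1031

0.1031


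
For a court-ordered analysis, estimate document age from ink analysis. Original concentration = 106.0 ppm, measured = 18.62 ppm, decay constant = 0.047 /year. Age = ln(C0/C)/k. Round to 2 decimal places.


Document age estimation:
C0/C = 106.0 / 18.62 = 5.692803
ln(C0/C) = 1.739203
t = 1.739203 / 0.047 = 37.00 years

37.00


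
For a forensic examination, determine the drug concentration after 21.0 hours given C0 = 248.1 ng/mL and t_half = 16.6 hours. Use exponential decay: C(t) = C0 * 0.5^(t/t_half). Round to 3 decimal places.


Drug concentration decay:
Number of half-lives = t / t_half = 21.0 / 16.6 = 1.26506
Decay factor = 0.5^1.26506 = 0.41608206
C(t) = 248.1 * 0.41608206 = 103.230 ng/mL

103.230


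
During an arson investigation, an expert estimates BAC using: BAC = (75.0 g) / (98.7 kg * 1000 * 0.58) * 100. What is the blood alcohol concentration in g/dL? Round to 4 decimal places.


Applying the Widmark formula:
BAC = (dose_g / (body_wt * 1000 * r)) * 100
Denominator = 98.7 * 1000 * 0.58 = 57246
BAC = (75.0 / 57246) * 100
BAC = 0.1310 g/dL

0.1310


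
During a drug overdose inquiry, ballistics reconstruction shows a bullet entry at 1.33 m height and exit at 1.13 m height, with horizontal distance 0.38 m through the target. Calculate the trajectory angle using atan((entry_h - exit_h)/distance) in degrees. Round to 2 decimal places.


Bullet trajectory angle:
Height difference = 1.33 - 1.13 = 0.2 m
angle = atan(0.2 / 0.38)
angle = atan(0.526316)
angle = 27.76 degrees

27.76


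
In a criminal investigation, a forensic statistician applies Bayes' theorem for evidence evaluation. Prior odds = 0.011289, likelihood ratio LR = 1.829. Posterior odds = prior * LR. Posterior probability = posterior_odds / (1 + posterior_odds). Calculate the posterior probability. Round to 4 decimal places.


Bayesian evidence evaluation:
Posterior odds = prior_odds * LR = 0.011289 * 1.829 = 0.02064758
Posterior probability = posterior_odds / (1 + posterior_odds)
= 0.02064758 / (1 + 0.02064758)
= 0.02064758 / 1.02064758
= 0.0202

0.0202


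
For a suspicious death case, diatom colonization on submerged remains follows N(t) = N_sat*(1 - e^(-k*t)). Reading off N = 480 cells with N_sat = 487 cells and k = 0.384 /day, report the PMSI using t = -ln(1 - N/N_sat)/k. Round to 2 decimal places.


PMSI from diatom colonization curve:
N / N_sat = 480 / 487 = 0.985626
1 - N/N_sat = 0.014374
ln(1 - N/N_sat) = -4.242334
t = -ln(1 - N/N_sat) / k = -(-4.242334) / 0.384 = 11.05 days

11.05


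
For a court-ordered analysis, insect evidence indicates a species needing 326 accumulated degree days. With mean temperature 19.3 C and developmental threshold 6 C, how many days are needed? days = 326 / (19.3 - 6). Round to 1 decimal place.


Insect development time:
Effective temperature = avg_temp - T_base = 19.3 - 6 = 13.3 C
Days = ADD / effective_temp = 326 / 13.3 = 24.5 days

24.5


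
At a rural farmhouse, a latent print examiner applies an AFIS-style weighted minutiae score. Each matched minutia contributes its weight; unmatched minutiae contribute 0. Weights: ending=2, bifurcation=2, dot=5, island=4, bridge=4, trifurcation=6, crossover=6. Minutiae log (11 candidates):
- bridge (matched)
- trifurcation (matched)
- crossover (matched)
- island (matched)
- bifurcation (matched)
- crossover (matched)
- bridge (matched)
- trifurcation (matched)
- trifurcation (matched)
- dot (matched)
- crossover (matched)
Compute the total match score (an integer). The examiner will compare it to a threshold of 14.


Weighted minutiae match score:
  bridge: matched, +4 (running total 4)
  trifurcation: matched, +6 (running total 10)
  crossover: matched, +6 (running total 16)
  island: matched, +4 (running total 20)
  bifurcation: matched, +2 (running total 22)
  crossover: matched, +6 (running total 28)
  bridge: matched, +4 (running total 32)
  trifurcation: matched, +6 (running total 38)
  trifurcation: matched, +6 (running total 44)
  dot: matched, +5 (running total 49)
  crossover: matched, +6 (running total 55)
Total score = 55
Threshold = 14; verdict = identification

55


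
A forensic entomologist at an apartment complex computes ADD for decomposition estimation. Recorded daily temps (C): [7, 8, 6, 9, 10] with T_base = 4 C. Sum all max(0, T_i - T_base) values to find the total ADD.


Computing ADD day by day:
Day 1: max(0, 7 - 4) = 3
Day 2: max(0, 8 - 4) = 4
Day 3: max(0, 6 - 4) = 2
Day 4: max(0, 9 - 4) = 5
Day 5: max(0, 10 - 4) = 6
Total ADD = 20

20


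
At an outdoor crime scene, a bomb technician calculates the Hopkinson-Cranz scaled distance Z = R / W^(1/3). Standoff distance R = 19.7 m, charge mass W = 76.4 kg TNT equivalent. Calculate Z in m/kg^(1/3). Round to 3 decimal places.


Scaled distance calculation:
W^(1/3) = 76.4^(1/3) = 4.243242
Z = R / W^(1/3) = 19.7 / 4.243242
Z = 4.643 m/kg^(1/3)

4.643


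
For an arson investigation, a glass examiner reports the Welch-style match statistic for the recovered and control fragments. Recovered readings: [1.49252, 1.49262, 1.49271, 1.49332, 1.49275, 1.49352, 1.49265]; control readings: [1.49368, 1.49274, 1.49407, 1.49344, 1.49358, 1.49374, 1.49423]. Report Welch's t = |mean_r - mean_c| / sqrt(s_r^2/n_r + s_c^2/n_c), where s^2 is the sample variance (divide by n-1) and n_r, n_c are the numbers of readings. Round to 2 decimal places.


Welch's t-criterion for glass RI comparison:
Recovered mean = sum / n_r = 10.45009 / 7 = 1.49287
Control mean = sum / n_c = 10.45548 / 7 = 1.49364
Recovered sample variance s_r^2 = 1.49733e-07
Control sample variance s_c^2 = 2.33033e-07
Welch SE (unpooled) = sqrt(s_r^2/n_r + s_c^2/n_c) = sqrt(2.13905e-08 + 3.32905e-08) = sqrt(5.4681e-08) = 0.00023384
|mean_r - mean_c| = 0.00077
t = 0.00077 / 0.00023384 = 3.29

3.29


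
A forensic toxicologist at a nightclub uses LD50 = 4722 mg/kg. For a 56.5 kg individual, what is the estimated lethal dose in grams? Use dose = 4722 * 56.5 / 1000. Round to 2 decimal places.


Lethal dose calculation:
Lethal dose = LD50 * body_weight / 1000
= 4722 * 56.5 / 1000
= 266793 / 1000
= 266.79 g

266.79


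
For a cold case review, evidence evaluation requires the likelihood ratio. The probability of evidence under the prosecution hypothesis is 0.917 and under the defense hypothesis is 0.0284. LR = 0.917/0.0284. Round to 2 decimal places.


Likelihood ratio calculation:
LR = P(E|Hp) / P(E|Hd)
LR = 0.917 / 0.0284
LR = 32.29

32.29


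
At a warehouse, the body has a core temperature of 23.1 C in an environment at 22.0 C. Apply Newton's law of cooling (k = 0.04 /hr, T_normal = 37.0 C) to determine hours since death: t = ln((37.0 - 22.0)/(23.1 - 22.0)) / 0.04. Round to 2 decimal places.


Using Newton's law of cooling:
t = ln((T_normal - T_ambient) / (T_body - T_ambient)) / k
T_normal - T_ambient = 15.0
T_body - T_ambient = 1.1
Ratio = 13.636364
ln(ratio) = 2.61274
t = 2.61274 / 0.04 = 65.32 hours

65.32


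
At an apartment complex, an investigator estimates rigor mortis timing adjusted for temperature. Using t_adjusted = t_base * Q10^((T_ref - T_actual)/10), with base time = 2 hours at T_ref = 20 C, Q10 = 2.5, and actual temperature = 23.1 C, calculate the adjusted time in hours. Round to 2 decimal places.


Rigor mortis time adjustment:
Exponent = (T_ref - T_actual) / 10 = (20 - 23.1) / 10 = -0.31
Q10 factor = 2.5^-0.31 = 0.75273
t_adjusted = 2 * 0.75273 = 1.51 hours

1.51


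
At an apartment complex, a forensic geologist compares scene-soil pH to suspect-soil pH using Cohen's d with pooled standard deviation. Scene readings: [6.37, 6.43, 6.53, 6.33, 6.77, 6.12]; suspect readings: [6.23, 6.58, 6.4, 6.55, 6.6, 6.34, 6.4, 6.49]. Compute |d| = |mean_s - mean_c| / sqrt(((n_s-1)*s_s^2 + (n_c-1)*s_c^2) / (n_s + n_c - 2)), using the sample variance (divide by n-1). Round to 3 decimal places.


Pooled-variance Cohen's d for soil pH comparison:
Scene mean = 38.55 / 6 = 6.425
Suspect mean = 51.59 / 8 = 6.44875
Scene sample variance s_s^2 = 0.04703
Suspect sample variance s_c^2 = 0.016641
Pooled variance = ((n_s-1)*s_s^2 + (n_c-1)*s_c^2) / (n_s + n_c - 2) = 0.029303
Pooled SD = sqrt(0.029303) = 0.171181
Mean difference = -0.02375
|d| = |-0.02375| / 0.171181 = 0.139

0.139


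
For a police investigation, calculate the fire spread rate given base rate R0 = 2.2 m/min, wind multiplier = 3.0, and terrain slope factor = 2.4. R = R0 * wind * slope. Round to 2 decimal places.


Fire spread rate calculation:
R = R0 * wind_factor * slope_factor
= 2.2 * 3.0 * 2.4
= 6.6 * 2.4
= 15.84 m/min

15.84


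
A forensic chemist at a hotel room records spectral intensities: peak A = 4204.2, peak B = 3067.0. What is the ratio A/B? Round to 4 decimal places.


Spectral peak ratio:
Peak A = 4204.2 counts
Peak B = 3067.0 counts
Ratio = 4204.2 / 3067.0 = 1.3708

1.3708


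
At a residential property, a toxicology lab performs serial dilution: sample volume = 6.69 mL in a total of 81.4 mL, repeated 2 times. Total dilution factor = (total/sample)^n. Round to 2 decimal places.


Dilution factor calculation:
Single dilution = V_total / V_sample = 81.4 / 6.69 ≈ 12.167414
Number of dilutions = 2
Total DF = (81.4 / 6.69)^2 (full precision, rounded at the end) = 148.05

148.05


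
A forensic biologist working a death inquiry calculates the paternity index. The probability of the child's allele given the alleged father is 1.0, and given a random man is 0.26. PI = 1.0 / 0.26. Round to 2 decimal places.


Paternity Index calculation:
PI = P(allele|father) / P(allele|random)
PI = 1.0 / 0.26
PI = 3.85

3.85


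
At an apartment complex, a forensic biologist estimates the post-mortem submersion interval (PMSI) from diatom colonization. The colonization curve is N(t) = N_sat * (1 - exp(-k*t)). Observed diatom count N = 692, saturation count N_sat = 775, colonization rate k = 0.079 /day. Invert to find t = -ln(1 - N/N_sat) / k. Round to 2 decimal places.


PMSI from diatom colonization curve:
N / N_sat = 692 / 775 = 0.892903
1 - N/N_sat = 0.107097
ln(1 - N/N_sat) = -2.23402
t = -ln(1 - N/N_sat) / k = -(-2.23402) / 0.079 = 28.28 days

28.28


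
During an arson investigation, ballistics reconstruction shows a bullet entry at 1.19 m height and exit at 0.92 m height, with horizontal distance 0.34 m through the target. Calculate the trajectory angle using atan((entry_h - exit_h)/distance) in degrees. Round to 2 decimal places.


Bullet trajectory angle:
Height difference = 1.19 - 0.92 = 0.27 m
angle = atan(0.27 / 0.34)
angle = atan(0.794118)
angle = 38.45 degrees

38.45


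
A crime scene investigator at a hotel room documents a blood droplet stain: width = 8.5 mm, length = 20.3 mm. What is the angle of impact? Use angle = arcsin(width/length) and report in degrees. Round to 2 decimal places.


Blood spatter impact angle calculation:
width / length = 8.5 / 20.3 = 0.418719
angle = arcsin(0.418719)
angle = 24.75 degrees

24.75


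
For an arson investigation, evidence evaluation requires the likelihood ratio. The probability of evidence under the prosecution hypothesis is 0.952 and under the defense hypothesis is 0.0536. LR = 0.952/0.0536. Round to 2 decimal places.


Likelihood ratio calculation:
LR = P(E|Hp) / P(E|Hd)
LR = 0.952 / 0.0536
LR = 17.76

17.76


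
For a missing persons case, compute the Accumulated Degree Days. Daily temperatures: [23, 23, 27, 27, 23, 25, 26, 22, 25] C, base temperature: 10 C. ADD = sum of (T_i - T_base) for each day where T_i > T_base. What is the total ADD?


Computing ADD day by day:
Day 1: max(0, 23 - 10) = 13
Day 2: max(0, 23 - 10) = 13
Day 3: max(0, 27 - 10) = 17
Day 4: max(0, 27 - 10) = 17
Day 5: max(0, 23 - 10) = 13
Day 6: max(0, 25 - 10) = 15
Day 7: max(0, 26 - 10) = 16
Day 8: max(0, 22 - 10) = 12
Day 9: max(0, 25 - 10) = 15
Total ADD = 131

131


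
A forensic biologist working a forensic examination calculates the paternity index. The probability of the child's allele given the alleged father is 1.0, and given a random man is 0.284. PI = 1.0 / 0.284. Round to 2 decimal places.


Paternity Index calculation:
PI = P(allele|father) / P(allele|random)
PI = 1.0 / 0.284
PI = 3.52

3.52


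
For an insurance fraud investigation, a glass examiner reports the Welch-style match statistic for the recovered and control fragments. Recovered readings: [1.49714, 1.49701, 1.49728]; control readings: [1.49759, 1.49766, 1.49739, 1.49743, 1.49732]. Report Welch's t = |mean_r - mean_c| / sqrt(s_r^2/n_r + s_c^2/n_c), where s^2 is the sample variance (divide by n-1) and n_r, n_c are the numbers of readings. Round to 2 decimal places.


Welch's t-criterion for glass RI comparison:
Recovered mean = sum / n_r = 4.49143 / 3 = 1.4971433
Control mean = sum / n_c = 7.48739 / 5 = 1.497478
Recovered sample variance s_r^2 = 1.82333e-08
Control sample variance s_c^2 = 2.017e-08
Welch SE (unpooled) = sqrt(s_r^2/n_r + s_c^2/n_c) = sqrt(6.07778e-09 + 4.034e-09) = sqrt(1.01118e-08) = 0.000100557
|mean_r - mean_c| = 0.000334667
t = 0.000334667 / 0.000100557 = 3.33

3.33


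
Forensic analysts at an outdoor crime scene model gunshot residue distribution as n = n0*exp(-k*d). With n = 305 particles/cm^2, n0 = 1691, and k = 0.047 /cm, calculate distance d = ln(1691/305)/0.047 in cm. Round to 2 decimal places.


GSR distance calculation:
n0/n = 1691 / 305 = 5.544262
ln(n0/n) = 1.712764
d = 1.712764 / 0.047 = 36.44 cm

36.44


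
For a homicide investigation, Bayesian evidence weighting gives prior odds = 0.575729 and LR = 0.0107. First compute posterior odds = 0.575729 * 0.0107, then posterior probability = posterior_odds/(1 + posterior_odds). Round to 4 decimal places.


Bayesian evidence evaluation:
Posterior odds = prior_odds * LR = 0.575729 * 0.0107 = 0.0061603
Posterior probability = posterior_odds / (1 + posterior_odds)
= 0.0061603 / (1 + 0.0061603)
= 0.0061603 / 1.0061603
= 0.0061

0.0061


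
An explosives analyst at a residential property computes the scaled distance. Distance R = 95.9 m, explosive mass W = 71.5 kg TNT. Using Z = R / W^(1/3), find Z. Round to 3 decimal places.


Scaled distance calculation:
W^(1/3) = 71.5^(1/3) = 4.150515
Z = R / W^(1/3) = 95.9 / 4.150515
Z = 23.106 m/kg^(1/3)

23.106


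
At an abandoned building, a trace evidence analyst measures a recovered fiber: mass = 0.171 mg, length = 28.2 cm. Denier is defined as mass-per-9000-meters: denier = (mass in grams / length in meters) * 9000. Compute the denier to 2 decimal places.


Denier calculation:
Mass in grams = 0.171 mg / 1000 = 0.000171 g
Length in meters = 28.2 cm / 100 = 0.282 m
Linear density = mass / length = 0.000171 / 0.282 = 0.00060638 g/m
Denier = (g/m) * 9000 = 0.00060638 * 9000 = 5.46

5.46


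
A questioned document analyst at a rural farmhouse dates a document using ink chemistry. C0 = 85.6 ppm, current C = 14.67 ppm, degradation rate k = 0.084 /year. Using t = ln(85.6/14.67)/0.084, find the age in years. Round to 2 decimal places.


Document age estimation:
C0/C = 85.6 / 14.67 = 5.835037
ln(C0/C) = 1.763881
t = 1.763881 / 0.084 = 21.00 years

21.00


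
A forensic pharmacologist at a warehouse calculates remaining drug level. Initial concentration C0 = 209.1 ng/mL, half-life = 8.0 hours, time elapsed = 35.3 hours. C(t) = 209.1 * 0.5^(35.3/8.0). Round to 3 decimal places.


Drug concentration decay:
Number of half-lives = t / t_half = 35.3 / 8.0 = 4.4125
Decay factor = 0.5^4.4125 = 0.04695752
C(t) = 209.1 * 0.04695752 = 9.819 ng/mL

9.819


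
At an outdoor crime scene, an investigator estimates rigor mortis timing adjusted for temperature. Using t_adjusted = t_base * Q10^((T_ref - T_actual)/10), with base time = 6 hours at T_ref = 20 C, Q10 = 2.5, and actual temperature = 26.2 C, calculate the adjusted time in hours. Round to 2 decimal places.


Rigor mortis time adjustment:
Exponent = (T_ref - T_actual) / 10 = (20 - 26.2) / 10 = -0.62
Q10 factor = 2.5^-0.62 = 0.5666
t_adjusted = 6 * 0.5666 = 3.40 hours

3.40


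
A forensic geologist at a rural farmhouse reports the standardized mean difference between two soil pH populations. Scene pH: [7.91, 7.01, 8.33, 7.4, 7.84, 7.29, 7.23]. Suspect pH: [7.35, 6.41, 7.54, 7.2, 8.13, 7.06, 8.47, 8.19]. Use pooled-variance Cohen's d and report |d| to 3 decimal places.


Pooled-variance Cohen's d for soil pH comparison:
Scene mean = 53.01 / 7 = 7.572857
Suspect mean = 60.35 / 8 = 7.54375
Scene sample variance s_s^2 = 0.21709
Suspect sample variance s_c^2 = 0.470627
Pooled variance = ((n_s-1)*s_s^2 + (n_c-1)*s_c^2) / (n_s + n_c - 2) = 0.35361
Pooled SD = sqrt(0.35361) = 0.594651
Mean difference = 0.029107
|d| = |0.029107| / 0.594651 = 0.049

0.049


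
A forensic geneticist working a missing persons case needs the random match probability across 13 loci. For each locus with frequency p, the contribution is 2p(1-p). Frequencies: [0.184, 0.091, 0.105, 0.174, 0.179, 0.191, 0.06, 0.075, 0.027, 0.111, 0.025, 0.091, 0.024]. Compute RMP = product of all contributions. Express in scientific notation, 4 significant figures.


Computing RMP for 13 loci:
Locus 1: 2 * 0.184 * 0.816 = 0.300288
Locus 2: 2 * 0.091 * 0.909 = 0.165438
Locus 3: 2 * 0.105 * 0.895 = 0.18795
Locus 4: 2 * 0.174 * 0.826 = 0.287448
Locus 5: 2 * 0.179 * 0.821 = 0.293918
Locus 6: 2 * 0.191 * 0.809 = 0.309038
Locus 7: 2 * 0.06 * 0.94 = 0.1128
Locus 8: 2 * 0.075 * 0.925 = 0.13875
Locus 9: 2 * 0.027 * 0.973 = 0.052542
Locus 10: 2 * 0.111 * 0.889 = 0.197358
Locus 11: 2 * 0.025 * 0.975 = 0.04875
Locus 12: 2 * 0.091 * 0.909 = 0.165438
Locus 13: 2 * 0.024 * 0.976 = 0.046848
RMP = 1.495e-11

1.495e-11


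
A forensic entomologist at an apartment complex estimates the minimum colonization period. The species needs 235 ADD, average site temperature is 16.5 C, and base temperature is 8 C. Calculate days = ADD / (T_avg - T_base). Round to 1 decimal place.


Insect development time:
Effective temperature = avg_temp - T_base = 16.5 - 8 = 8.5 C
Days = ADD / effective_temp = 235 / 8.5 = 27.6 days

27.6


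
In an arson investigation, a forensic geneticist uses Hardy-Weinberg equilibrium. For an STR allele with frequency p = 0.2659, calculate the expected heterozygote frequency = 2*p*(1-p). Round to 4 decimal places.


Hardy-Weinberg heterozygote frequency:
q = 1 - p = 1 - 0.2659 = 0.7341
2pq = 2 * 0.2659 * 0.7341 = 0.3904

0.3904


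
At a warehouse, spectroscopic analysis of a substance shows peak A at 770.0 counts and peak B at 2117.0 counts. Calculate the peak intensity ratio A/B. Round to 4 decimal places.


Spectral peak ratio:
Peak A = 770.0 counts
Peak B = 2117.0 counts
Ratio = 770.0 / 2117.0 = 0.3637

0.3637


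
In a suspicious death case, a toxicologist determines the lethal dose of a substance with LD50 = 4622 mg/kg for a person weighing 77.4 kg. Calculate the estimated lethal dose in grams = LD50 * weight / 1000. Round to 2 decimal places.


Lethal dose calculation:
Lethal dose = LD50 * body_weight / 1000
= 4622 * 77.4 / 1000
= 357742.8 / 1000
= 357.74 g

357.74


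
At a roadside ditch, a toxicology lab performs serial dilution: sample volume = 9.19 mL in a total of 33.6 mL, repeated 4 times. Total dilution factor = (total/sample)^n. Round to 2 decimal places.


Dilution factor calculation:
Single dilution = V_total / V_sample = 33.6 / 9.19 ≈ 3.656148
Number of dilutions = 4
Total DF = (33.6 / 9.19)^4 (full precision, rounded at the end) = 178.69

178.69


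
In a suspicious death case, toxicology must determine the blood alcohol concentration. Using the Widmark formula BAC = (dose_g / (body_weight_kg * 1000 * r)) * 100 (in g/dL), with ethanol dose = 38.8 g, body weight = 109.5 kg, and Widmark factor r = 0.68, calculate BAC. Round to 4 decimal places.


Applying the Widmark formula:
BAC = (dose_g / (body_wt * 1000 * r)) * 100
Denominator = 109.5 * 1000 * 0.68 = 74460
BAC = (38.8 / 74460) * 100
BAC = 0.0521 g/dL

0.0521


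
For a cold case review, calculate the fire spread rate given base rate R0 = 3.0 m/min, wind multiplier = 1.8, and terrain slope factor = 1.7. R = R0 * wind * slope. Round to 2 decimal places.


Fire spread rate calculation:
R = R0 * wind_factor * slope_factor
= 3.0 * 1.8 * 1.7
= 5.4 * 1.7
= 9.18 m/min

9.18


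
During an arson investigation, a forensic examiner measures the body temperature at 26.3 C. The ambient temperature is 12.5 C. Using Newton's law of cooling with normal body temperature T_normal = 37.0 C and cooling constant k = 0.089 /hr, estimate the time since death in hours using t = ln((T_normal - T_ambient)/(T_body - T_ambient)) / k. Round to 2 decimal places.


Using Newton's law of cooling:
t = ln((T_normal - T_ambient) / (T_body - T_ambient)) / k
T_normal - T_ambient = 24.5
T_body - T_ambient = 13.8
Ratio = 1.775362
ln(ratio) = 0.574004
t = 0.574004 / 0.089 = 6.45 hours

6.45


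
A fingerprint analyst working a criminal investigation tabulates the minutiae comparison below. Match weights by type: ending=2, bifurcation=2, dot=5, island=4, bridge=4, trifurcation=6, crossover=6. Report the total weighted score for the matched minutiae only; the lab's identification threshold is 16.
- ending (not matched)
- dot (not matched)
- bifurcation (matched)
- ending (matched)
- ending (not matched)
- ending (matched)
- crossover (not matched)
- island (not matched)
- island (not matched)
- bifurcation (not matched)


Weighted minutiae match score:
  ending: not matched, +0
  dot: not matched, +0
  bifurcation: matched, +2 (running total 2)
  ending: matched, +2 (running total 4)
  ending: not matched, +0
  ending: matched, +2 (running total 6)
  crossover: not matched, +0
  island: not matched, +0
  island: not matched, +0
  bifurcation: not matched, +0
Total score = 6
Threshold = 16; verdict = inconclusive

6


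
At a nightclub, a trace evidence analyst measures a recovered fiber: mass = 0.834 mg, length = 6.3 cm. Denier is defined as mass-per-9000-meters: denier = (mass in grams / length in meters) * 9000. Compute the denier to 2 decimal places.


Denier calculation:
Mass in grams = 0.834 mg / 1000 = 0.000834 g
Length in meters = 6.3 cm / 100 = 0.063 m
Linear density = mass / length = 0.000834 / 0.063 = 0.0132381 g/m
Denier = (g/m) * 9000 = 0.0132381 * 9000 = 119.14

119.14


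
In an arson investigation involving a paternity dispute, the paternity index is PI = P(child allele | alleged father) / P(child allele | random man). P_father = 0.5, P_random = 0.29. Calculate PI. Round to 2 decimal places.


Paternity Index calculation:
PI = P(allele|father) / P(allele|random)
PI = 0.5 / 0.29
PI = 1.72

1.72


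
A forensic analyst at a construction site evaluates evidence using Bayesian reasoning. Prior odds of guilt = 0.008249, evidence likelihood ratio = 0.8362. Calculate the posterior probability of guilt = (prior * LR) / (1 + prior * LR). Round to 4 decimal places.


Bayesian evidence evaluation:
Posterior odds = prior_odds * LR = 0.008249 * 0.8362 = 0.006897814
Posterior probability = posterior_odds / (1 + posterior_odds)
= 0.006897814 / (1 + 0.006897814)
= 0.006897814 / 1.006897814
= 0.0069

0.0069


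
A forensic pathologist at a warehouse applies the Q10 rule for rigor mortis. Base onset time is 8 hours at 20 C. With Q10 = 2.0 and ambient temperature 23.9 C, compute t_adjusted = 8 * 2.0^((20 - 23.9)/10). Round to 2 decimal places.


Rigor mortis time adjustment:
Exponent = (T_ref - T_actual) / 10 = (20 - 23.9) / 10 = -0.39
Q10 factor = 2.0^-0.39 = 0.76313
t_adjusted = 8 * 0.76313 = 6.11 hours

6.11


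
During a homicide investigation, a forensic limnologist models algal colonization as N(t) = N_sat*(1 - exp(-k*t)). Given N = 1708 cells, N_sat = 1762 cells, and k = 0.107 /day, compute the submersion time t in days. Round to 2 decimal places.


PMSI from diatom colonization curve:
N / N_sat = 1708 / 1762 = 0.969353
1 - N/N_sat = 0.030647
ln(1 - N/N_sat) = -3.485221
t = -ln(1 - N/N_sat) / k = -(-3.485221) / 0.107 = 32.57 days

32.57


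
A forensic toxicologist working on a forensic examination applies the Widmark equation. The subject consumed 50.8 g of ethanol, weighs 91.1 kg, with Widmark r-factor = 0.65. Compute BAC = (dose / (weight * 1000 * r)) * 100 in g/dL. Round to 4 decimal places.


Applying the Widmark formula:
BAC = (dose_g / (body_wt * 1000 * r)) * 100
Denominator = 91.1 * 1000 * 0.65 = 59215
BAC = (50.8 / 59215) * 100
BAC = 0.0858 g/dL

0.0858


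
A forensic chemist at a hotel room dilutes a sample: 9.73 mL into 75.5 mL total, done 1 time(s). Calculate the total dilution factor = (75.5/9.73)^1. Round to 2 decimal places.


Dilution factor calculation:
Single dilution = V_total / V_sample = 75.5 / 9.73 ≈ 7.759507
Number of dilutions = 1
Total DF = (75.5 / 9.73)^1 (full precision, rounded at the end) = 7.76

7.76


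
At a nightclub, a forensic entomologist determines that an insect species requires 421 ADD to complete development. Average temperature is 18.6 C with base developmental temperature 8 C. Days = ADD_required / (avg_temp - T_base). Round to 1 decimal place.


Insect development time:
Effective temperature = avg_temp - T_base = 18.6 - 8 = 10.6 C
Days = ADD / effective_temp = 421 / 10.6 = 39.7 days

39.7


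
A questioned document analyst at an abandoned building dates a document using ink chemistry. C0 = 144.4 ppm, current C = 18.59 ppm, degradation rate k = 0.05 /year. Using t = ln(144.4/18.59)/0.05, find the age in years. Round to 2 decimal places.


Document age estimation:
C0/C = 144.4 / 18.59 = 7.767617
ln(C0/C) = 2.049963
t = 2.049963 / 0.05 = 41.00 years

41.00


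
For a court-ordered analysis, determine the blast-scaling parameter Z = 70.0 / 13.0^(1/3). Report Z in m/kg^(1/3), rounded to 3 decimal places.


Scaled distance calculation:
W^(1/3) = 13.0^(1/3) = 2.351335
Z = R / W^(1/3) = 70.0 / 2.351335
Z = 29.770 m/kg^(1/3)

29.770


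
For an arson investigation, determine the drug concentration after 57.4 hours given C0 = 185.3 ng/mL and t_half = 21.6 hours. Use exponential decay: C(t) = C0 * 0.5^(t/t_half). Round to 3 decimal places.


Drug concentration decay:
Number of half-lives = t / t_half = 57.4 / 21.6 = 2.657407
Decay factor = 0.5^2.657407 = 0.1585042
C(t) = 185.3 * 0.1585042 = 29.371 ng/mL

29.371


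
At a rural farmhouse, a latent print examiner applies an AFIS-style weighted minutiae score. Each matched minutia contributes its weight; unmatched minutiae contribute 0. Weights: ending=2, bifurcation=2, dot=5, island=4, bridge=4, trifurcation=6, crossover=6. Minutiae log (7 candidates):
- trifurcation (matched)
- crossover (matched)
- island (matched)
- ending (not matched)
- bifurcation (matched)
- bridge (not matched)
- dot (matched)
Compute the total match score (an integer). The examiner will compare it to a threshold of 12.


Weighted minutiae match score:
  trifurcation: matched, +6 (running total 6)
  crossover: matched, +6 (running total 12)
  island: matched, +4 (running total 16)
  ending: not matched, +0
  bifurcation: matched, +2 (running total 18)
  bridge: not matched, +0
  dot: matched, +5 (running total 23)
Total score = 23
Threshold = 12; verdict = identification

23


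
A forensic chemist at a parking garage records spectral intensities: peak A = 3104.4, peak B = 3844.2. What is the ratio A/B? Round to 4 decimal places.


Spectral peak ratio:
Peak A = 3104.4 counts
Peak B = 3844.2 counts
Ratio = 3104.4 / 3844.2 = 0.8076

0.8076


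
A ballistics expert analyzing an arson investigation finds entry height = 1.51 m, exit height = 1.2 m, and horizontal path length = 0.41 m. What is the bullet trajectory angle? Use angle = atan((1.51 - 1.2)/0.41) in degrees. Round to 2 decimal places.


Bullet trajectory angle:
Height difference = 1.51 - 1.2 = 0.31 m
angle = atan(0.31 / 0.41)
angle = atan(0.756098)
angle = 37.09 degrees

37.09


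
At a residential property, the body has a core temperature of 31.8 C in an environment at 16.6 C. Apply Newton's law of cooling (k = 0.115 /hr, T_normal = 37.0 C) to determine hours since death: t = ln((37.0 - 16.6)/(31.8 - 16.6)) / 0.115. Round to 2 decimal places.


Using Newton's law of cooling:
t = ln((T_normal - T_ambient) / (T_body - T_ambient)) / k
T_normal - T_ambient = 20.4
T_body - T_ambient = 15.2
Ratio = 1.342105
ln(ratio) = 0.294239
t = 0.294239 / 0.115 = 2.56 hours

2.56


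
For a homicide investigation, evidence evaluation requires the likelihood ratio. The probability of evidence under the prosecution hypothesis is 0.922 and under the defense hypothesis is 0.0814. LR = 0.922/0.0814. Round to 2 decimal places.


Likelihood ratio calculation:
LR = P(E|Hp) / P(E|Hd)
LR = 0.922 / 0.0814
LR = 11.33

11.33


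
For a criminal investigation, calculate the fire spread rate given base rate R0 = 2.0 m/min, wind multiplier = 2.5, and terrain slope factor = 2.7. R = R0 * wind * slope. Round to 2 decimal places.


Fire spread rate calculation:
R = R0 * wind_factor * slope_factor
= 2.0 * 2.5 * 2.7
= 5 * 2.7
= 13.50 m/min

13.50


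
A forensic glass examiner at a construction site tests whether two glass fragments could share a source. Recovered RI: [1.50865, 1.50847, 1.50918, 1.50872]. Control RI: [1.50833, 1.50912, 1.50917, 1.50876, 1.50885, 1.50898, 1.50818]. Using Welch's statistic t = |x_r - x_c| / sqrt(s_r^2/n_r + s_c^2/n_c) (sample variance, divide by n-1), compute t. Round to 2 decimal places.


Welch's t-criterion for glass RI comparison:
Recovered mean = sum / n_r = 6.03502 / 4 = 1.508755
Control mean = sum / n_c = 10.56139 / 7 = 1.50877
Recovered sample variance s_r^2 = 9.13667e-08
Control sample variance s_c^2 = 1.458e-07
Welch SE (unpooled) = sqrt(s_r^2/n_r + s_c^2/n_c) = sqrt(2.28417e-08 + 2.08286e-08) = sqrt(4.36703e-08) = 0.000208974
|mean_r - mean_c| = 1.5e-05
t = 1.5e-05 / 0.000208974 = 0.07

0.07


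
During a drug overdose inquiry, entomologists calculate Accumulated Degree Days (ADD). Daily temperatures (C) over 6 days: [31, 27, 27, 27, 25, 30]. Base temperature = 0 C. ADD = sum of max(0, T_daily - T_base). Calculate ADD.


Computing ADD day by day:
Day 1: max(0, 31 - 0) = 31
Day 2: max(0, 27 - 0) = 27
Day 3: max(0, 27 - 0) = 27
Day 4: max(0, 27 - 0) = 27
Day 5: max(0, 25 - 0) = 25
Day 6: max(0, 30 - 0) = 30
Total ADD = 167

167


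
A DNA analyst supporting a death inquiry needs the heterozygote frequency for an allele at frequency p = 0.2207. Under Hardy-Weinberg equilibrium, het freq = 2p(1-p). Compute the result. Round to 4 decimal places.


Hardy-Weinberg heterozygote frequency:
q = 1 - p = 1 - 0.2207 = 0.7793
2pq = 2 * 0.2207 * 0.7793 = 0.3440

0.3440


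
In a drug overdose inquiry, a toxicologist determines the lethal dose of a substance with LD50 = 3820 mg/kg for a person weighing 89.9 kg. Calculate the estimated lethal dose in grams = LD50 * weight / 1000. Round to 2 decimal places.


Lethal dose calculation:
Lethal dose = LD50 * body_weight / 1000
= 3820 * 89.9 / 1000
= 343418 / 1000
= 343.42 g

343.42


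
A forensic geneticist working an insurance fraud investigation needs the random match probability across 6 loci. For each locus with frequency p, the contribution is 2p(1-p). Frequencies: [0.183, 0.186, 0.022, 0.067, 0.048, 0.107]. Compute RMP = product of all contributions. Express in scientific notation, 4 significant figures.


Computing RMP for 6 loci:
Locus 1: 2 * 0.183 * 0.817 = 0.299022
Locus 2: 2 * 0.186 * 0.814 = 0.302808
Locus 3: 2 * 0.022 * 0.978 = 0.043032
Locus 4: 2 * 0.067 * 0.933 = 0.125022
Locus 5: 2 * 0.048 * 0.952 = 0.091392
Locus 6: 2 * 0.107 * 0.893 = 0.191102
RMP = 8.508e-06

8.508e-06


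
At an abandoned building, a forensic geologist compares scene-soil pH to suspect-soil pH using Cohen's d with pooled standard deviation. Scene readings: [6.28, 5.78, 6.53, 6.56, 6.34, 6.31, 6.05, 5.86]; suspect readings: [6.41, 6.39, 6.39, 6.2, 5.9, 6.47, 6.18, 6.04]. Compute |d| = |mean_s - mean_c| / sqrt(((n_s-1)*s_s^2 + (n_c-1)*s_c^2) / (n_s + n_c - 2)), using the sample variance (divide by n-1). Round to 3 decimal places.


Pooled-variance Cohen's d for soil pH comparison:
Scene mean = 49.71 / 8 = 6.21375
Suspect mean = 49.98 / 8 = 6.2475
Scene sample variance s_s^2 = 0.084227
Suspect sample variance s_c^2 = 0.041021
Pooled variance = ((n_s-1)*s_s^2 + (n_c-1)*s_c^2) / (n_s + n_c - 2) = 0.062624
Pooled SD = sqrt(0.062624) = 0.250248
Mean difference = -0.03375
|d| = |-0.03375| / 0.250248 = 0.135

0.135


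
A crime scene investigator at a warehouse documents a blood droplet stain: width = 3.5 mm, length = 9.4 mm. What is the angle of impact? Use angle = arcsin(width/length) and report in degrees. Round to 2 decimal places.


Blood spatter impact angle calculation:
width / length = 3.5 / 9.4 = 0.37234
angle = arcsin(0.37234)
angle = 21.86 degrees

21.86


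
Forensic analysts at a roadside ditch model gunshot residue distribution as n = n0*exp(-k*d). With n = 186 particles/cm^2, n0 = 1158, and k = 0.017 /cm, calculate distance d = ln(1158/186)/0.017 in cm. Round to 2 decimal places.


GSR distance calculation:
n0/n = 1158 / 186 = 6.225806
ln(n0/n) = 1.828703
d = 1.828703 / 0.017 = 107.57 cm

107.57


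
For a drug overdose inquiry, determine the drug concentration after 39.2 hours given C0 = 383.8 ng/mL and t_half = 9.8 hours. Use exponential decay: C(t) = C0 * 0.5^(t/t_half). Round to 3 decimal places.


Drug concentration decay:
Number of half-lives = t / t_half = 39.2 / 9.8 = 4
Decay factor = 0.5^4 = 0.0625
C(t) = 383.8 * 0.0625 = 23.988 ng/mL

23.988


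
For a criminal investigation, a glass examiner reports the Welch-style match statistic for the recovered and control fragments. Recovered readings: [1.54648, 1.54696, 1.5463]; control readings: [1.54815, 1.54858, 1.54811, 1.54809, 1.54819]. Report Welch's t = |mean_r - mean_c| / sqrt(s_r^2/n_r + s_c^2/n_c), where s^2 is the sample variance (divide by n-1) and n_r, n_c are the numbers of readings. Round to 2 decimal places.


Welch's t-criterion for glass RI comparison:
Recovered mean = sum / n_r = 4.63974 / 3 = 1.54658
Control mean = sum / n_c = 7.74112 / 5 = 1.548224
Recovered sample variance s_r^2 = 1.164e-07
Control sample variance s_c^2 = 4.108e-08
Welch SE (unpooled) = sqrt(s_r^2/n_r + s_c^2/n_c) = sqrt(3.88e-08 + 8.216e-09) = sqrt(4.7016e-08) = 0.000216832
|mean_r - mean_c| = 0.001644
t = 0.001644 / 0.000216832 = 7.58

7.58


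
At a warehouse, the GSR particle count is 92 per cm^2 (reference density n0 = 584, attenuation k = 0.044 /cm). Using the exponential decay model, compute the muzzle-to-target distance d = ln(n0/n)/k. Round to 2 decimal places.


GSR distance calculation:
n0/n = 584 / 92 = 6.347826
ln(n0/n) = 1.848112
d = 1.848112 / 0.044 = 42.00 cm

42.00


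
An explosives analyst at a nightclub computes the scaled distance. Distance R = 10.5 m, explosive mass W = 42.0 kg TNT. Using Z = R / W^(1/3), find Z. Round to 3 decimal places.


Scaled distance calculation:
W^(1/3) = 42.0^(1/3) = 3.476027
Z = R / W^(1/3) = 10.5 / 3.476027
Z = 3.021 m/kg^(1/3)

3.021


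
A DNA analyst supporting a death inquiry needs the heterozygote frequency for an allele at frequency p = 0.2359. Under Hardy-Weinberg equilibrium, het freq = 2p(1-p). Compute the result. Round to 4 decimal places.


Hardy-Weinberg heterozygote frequency:
q = 1 - p = 1 - 0.2359 = 0.7641
2pq = 2 * 0.2359 * 0.7641 = 0.3605

0.3605


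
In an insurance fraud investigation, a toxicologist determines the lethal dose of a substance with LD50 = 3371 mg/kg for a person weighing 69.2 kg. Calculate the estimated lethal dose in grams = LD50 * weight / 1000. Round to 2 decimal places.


Lethal dose calculation:
Lethal dose = LD50 * body_weight / 1000
= 3371 * 69.2 / 1000
= 233273.2 / 1000
= 233.27 g

233.27


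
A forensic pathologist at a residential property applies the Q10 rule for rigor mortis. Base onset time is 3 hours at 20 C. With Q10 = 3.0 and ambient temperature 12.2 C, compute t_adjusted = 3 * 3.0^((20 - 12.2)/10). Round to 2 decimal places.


Rigor mortis time adjustment:
Exponent = (T_ref - T_actual) / 10 = (20 - 12.2) / 10 = 0.78
Q10 factor = 3.0^0.78 = 2.35589
t_adjusted = 3 * 2.35589 = 7.07 hours

7.07


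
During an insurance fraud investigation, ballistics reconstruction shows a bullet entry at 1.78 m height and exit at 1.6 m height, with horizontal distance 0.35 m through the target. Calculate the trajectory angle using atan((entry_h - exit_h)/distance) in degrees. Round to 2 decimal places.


Bullet trajectory angle:
Height difference = 1.78 - 1.6 = 0.18 m
angle = atan(0.18 / 0.35)
angle = atan(0.514286)
angle = 27.22 degrees

27.22


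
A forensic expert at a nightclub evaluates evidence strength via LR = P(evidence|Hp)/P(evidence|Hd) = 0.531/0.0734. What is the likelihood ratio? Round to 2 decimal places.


Likelihood ratio calculation:
LR = P(E|Hp) / P(E|Hd)
LR = 0.531 / 0.0734
LR = 7.23

7.23


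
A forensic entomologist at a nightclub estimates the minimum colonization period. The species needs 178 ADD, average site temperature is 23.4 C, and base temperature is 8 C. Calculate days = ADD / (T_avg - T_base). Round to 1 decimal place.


Insect development time:
Effective temperature = avg_temp - T_base = 23.4 - 8 = 15.4 C
Days = ADD / effective_temp = 178 / 15.4 = 11.6 days

11.6
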